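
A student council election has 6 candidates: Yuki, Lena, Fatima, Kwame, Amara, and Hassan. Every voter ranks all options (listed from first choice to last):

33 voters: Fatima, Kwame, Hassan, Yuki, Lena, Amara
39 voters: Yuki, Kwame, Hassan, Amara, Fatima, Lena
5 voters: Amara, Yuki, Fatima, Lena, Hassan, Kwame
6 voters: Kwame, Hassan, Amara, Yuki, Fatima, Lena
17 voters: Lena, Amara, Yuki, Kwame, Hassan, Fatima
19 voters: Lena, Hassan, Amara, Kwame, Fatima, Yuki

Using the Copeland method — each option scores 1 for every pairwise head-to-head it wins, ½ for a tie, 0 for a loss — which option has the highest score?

Yuki

Yuki: beats Lena, Fatima, Kwame, Amara, and Hassan → score 5.
Lena: beats Amara; loses to Yuki, Fatima, Kwame, and Hassan → score 1.
Fatima: beats Lena; loses to Yuki, Kwame, Amara, and Hassan → score 1.
Kwame: beats Lena, Fatima, Amara, and Hassan; loses to Yuki → score 4.
Amara: beats Fatima; loses to Yuki, Lena, Kwame, and Hassan → score 1.
Hassan: beats Lena, Fatima, and Amara; loses to Yuki and Kwame → score 3.
Yuki has the best pairwise record.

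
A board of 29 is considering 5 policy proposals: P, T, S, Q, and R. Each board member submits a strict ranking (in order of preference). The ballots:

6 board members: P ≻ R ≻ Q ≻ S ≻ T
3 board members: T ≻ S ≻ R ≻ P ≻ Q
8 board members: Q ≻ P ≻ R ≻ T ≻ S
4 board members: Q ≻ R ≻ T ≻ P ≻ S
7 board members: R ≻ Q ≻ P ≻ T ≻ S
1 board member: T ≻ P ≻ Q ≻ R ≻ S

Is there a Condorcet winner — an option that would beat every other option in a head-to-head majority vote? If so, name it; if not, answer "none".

none

Checking pairwise contests:
Q beats P 19–10.
P beats T 21–8.
P beats S 26–3.
R beats Q 16–13.
P beats R 15–14.
Every option loses at least one head-to-head, so there is no Condorcet winner.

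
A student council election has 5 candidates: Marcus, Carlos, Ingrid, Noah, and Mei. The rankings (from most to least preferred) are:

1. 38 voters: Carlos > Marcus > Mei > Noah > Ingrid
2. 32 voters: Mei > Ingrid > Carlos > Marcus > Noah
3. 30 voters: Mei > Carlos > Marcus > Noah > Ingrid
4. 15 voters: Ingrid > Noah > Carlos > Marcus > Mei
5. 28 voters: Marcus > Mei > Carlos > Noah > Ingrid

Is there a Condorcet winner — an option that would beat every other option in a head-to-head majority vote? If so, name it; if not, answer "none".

Checking pairwise contests:
Carlos beats Marcus 115–28.
Mei beats Carlos 90–53.
Marcus beats Ingrid 96–47.
Marcus beats Noah 128–15.
Marcus beats Mei 81–62.
Every option loses at least one head-to-head, so there is no Condorcet winner.

none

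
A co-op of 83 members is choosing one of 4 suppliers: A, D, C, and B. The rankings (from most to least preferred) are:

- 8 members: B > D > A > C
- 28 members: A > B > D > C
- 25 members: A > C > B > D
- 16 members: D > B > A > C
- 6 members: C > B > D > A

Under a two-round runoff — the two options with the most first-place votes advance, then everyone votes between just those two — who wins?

Round 1 first-place votes: A 53, D 16, C 6, B 8.
A and D advance.
Runoff: A is preferred to D by 53 voters; D by 30.
A wins the runoff.

A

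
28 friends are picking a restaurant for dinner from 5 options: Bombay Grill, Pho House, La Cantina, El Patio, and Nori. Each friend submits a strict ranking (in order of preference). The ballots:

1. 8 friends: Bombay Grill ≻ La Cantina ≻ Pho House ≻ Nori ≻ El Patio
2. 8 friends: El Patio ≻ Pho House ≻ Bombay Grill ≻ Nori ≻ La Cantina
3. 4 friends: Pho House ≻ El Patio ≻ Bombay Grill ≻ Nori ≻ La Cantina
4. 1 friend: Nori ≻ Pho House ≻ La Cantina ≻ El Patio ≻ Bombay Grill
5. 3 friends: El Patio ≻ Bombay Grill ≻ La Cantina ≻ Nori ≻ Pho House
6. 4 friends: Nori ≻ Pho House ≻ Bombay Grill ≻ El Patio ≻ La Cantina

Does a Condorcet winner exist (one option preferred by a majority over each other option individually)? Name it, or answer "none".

Pho House

Pho House vs Bombay Grill: 17–11 for Pho House.
Pho House vs La Cantina: 17–11 for Pho House.
Pho House vs El Patio: 17–11 for Pho House.
Pho House vs Nori: 20–8 for Pho House.
Pho House beats every other option head-to-head.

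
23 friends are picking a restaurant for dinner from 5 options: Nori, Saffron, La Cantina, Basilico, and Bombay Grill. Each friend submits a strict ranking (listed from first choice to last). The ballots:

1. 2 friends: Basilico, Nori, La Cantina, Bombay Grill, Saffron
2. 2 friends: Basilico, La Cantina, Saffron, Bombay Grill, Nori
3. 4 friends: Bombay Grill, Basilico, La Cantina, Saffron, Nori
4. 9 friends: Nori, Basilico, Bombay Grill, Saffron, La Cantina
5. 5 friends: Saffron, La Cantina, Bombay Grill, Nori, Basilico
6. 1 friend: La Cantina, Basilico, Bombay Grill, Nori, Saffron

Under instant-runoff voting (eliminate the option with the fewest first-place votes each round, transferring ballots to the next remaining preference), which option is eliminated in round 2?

Round 1: Nori 9, Saffron 5, La Cantina 1, Basilico 4, Bombay Grill 4. Eliminate La Cantina.
Round 2: Nori 9, Saffron 5, Basilico 5, Bombay Grill 4. Eliminate Bombay Grill.

Bombay Grill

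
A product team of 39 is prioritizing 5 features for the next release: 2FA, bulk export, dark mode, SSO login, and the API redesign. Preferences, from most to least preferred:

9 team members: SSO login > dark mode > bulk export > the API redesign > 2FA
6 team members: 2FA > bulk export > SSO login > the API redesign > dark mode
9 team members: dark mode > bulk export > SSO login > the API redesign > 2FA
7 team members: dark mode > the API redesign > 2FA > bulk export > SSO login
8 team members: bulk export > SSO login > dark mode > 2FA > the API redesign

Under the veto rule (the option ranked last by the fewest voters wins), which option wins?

bulk export

Last-place votes: 2FA 18, bulk export 0, dark mode 6, SSO login 7, the API redesign 8.
bulk export is ranked last by the fewest voters, so bulk export wins.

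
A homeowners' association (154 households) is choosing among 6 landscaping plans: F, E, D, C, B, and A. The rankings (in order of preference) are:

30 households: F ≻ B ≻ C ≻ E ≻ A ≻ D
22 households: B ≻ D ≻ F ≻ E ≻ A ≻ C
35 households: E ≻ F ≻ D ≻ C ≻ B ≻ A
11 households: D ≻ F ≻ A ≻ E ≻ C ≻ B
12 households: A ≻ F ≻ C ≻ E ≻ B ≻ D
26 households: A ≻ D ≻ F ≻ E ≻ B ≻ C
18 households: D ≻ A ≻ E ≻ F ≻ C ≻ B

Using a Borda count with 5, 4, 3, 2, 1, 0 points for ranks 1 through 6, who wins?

F: 30·5 + 22·3 + 35·4 + 11·4 + 12·4 + 26·3 + 18·2 = 562
E: 30·2 + 22·2 + 35·5 + 11·2 + 12·2 + 26·2 + 18·3 = 431
D: 30·0 + 22·4 + 35·3 + 11·5 + 12·0 + 26·4 + 18·5 = 442
C: 30·3 + 22·0 + 35·2 + 11·1 + 12·3 + 26·0 + 18·1 = 225
B: 30·4 + 22·5 + 35·1 + 11·0 + 12·1 + 26·1 + 18·0 = 303
A: 30·1 + 22·1 + 35·0 + 11·3 + 12·5 + 26·5 + 18·4 = 347
F has the highest Borda score (562).

F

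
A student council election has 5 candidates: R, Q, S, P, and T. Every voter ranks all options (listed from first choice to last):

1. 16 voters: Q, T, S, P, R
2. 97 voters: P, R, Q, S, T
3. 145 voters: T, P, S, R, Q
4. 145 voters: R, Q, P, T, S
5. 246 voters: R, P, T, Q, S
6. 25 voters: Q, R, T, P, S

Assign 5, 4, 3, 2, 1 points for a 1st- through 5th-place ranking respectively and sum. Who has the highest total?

R

R: 16·1 + 97·4 + 145·2 + 145·5 + 246·5 + 25·4 = 2749
Q: 16·5 + 97·3 + 145·1 + 145·4 + 246·2 + 25·5 = 1713
S: 16·3 + 97·2 + 145·3 + 145·1 + 246·1 + 25·1 = 1093
P: 16·2 + 97·5 + 145·4 + 145·3 + 246·4 + 25·2 = 2566
T: 16·4 + 97·1 + 145·5 + 145·2 + 246·3 + 25·3 = 1989
R has the highest Borda score (2749).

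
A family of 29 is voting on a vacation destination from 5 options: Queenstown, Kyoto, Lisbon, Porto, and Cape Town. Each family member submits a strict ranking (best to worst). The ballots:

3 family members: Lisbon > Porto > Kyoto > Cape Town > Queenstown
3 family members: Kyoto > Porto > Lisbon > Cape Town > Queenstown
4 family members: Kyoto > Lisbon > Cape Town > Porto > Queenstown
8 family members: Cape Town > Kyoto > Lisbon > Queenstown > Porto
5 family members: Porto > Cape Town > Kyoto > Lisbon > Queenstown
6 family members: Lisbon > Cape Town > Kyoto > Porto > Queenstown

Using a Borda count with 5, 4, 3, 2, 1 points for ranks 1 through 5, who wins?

Kyoto

Queenstown: 3·1 + 3·1 + 4·1 + 8·2 + 5·1 + 6·1 = 37
Kyoto: 3·3 + 3·5 + 4·5 + 8·4 + 5·3 + 6·3 = 109
Lisbon: 3·5 + 3·3 + 4·4 + 8·3 + 5·2 + 6·5 = 104
Porto: 3·4 + 3·4 + 4·2 + 8·1 + 5·5 + 6·2 = 77
Cape Town: 3·2 + 3·2 + 4·3 + 8·5 + 5·4 + 6·4 = 108
Kyoto has the highest Borda score (109).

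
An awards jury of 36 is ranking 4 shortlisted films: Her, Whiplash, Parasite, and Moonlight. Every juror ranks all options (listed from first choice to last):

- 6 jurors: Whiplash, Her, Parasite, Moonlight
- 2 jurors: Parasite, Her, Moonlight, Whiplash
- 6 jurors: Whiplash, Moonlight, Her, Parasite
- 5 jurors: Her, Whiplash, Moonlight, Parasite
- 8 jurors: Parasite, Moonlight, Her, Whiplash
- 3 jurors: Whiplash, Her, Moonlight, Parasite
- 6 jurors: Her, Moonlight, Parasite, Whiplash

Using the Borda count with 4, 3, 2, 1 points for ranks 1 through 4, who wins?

Her

Her: 6·3 + 2·3 + 6·2 + 5·4 + 8·2 + 3·3 + 6·4 = 105
Whiplash: 6·4 + 2·1 + 6·4 + 5·3 + 8·1 + 3·4 + 6·1 = 91
Parasite: 6·2 + 2·4 + 6·1 + 5·1 + 8·4 + 3·1 + 6·2 = 78
Moonlight: 6·1 + 2·2 + 6·3 + 5·2 + 8·3 + 3·2 + 6·3 = 86
Her has the highest Borda score (105).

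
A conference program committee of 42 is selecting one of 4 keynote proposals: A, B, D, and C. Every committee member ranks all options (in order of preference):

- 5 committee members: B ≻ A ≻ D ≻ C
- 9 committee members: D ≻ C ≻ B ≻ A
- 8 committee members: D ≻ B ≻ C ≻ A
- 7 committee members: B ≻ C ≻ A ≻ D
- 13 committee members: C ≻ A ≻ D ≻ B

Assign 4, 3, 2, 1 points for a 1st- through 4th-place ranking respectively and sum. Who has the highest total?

A: 5·3 + 9·1 + 8·1 + 7·2 + 13·3 = 85
B: 5·4 + 9·2 + 8·3 + 7·4 + 13·1 = 103
D: 5·2 + 9·4 + 8·4 + 7·1 + 13·2 = 111
C: 5·1 + 9·3 + 8·2 + 7·3 + 13·4 = 121
C has the highest Borda score (121).

C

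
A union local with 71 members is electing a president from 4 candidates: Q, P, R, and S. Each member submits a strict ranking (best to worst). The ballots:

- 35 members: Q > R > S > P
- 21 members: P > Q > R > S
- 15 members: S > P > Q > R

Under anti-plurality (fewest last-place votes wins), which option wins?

Last-place votes: Q 0, P 35, R 15, S 21.
Q is ranked last by the fewest voters, so Q wins.

Q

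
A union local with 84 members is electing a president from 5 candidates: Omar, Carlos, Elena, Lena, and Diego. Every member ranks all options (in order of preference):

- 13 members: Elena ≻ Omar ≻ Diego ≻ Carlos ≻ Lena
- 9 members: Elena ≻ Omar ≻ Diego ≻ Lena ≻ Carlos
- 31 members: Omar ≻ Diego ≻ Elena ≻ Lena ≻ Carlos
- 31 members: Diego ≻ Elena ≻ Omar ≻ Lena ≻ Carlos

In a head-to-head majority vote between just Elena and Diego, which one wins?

Voters preferring Elena to Diego: 22; preferring Diego to Elena: 62.
Diego wins the head-to-head.

Diego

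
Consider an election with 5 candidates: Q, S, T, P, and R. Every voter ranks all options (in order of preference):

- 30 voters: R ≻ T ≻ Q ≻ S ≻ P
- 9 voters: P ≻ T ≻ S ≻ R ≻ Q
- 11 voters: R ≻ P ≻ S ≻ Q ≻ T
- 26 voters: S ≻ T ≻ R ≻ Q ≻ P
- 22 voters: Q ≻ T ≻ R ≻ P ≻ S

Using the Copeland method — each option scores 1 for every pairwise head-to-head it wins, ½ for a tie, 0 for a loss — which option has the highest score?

T

Q: beats S and P; loses to T and R → score 2.
S: beats P; loses to Q, T, and R → score 1.
T: beats Q, S, P, and R → score 4.
P: loses to Q, S, T, and R → score 0.
R: beats Q, S, and P; loses to T → score 3.
T has the best pairwise record.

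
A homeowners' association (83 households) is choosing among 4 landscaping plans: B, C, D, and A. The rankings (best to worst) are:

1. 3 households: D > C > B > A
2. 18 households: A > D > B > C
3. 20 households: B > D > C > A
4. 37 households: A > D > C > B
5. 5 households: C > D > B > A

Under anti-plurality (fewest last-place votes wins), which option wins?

Last-place votes: B 37, C 18, D 0, A 28.
D is ranked last by the fewest voters, so D wins.

D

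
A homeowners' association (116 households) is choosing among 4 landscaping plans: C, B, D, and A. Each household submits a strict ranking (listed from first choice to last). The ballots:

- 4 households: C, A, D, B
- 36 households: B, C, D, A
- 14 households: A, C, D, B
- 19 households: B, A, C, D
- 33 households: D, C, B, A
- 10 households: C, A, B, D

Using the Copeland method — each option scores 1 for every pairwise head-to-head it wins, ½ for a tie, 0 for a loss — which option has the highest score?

C

C: beats B, D, and A → score 3.
B: beats D and A; loses to C → score 2.
D: beats A; loses to C and B → score 1.
A: loses to C, B, and D → score 0.
C has the best pairwise record.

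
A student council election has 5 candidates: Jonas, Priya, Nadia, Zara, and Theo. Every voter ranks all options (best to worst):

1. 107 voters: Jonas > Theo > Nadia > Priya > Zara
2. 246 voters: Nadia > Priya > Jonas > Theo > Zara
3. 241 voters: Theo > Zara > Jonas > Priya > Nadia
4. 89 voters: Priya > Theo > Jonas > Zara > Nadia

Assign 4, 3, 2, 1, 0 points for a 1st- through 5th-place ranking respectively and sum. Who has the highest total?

Jonas: 107·4 + 246·2 + 241·2 + 89·2 = 1580
Priya: 107·1 + 246·3 + 241·1 + 89·4 = 1442
Nadia: 107·2 + 246·4 + 241·0 + 89·0 = 1198
Zara: 107·0 + 246·0 + 241·3 + 89·1 = 812
Theo: 107·3 + 246·1 + 241·4 + 89·3 = 1798
Theo has the highest Borda score (1798).

Theo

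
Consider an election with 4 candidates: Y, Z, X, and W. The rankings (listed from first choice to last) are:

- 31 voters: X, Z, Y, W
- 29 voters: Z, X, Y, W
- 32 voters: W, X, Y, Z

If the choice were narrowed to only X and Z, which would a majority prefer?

Voters preferring X to Z: 63; preferring Z to X: 29.
X wins the head-to-head.

X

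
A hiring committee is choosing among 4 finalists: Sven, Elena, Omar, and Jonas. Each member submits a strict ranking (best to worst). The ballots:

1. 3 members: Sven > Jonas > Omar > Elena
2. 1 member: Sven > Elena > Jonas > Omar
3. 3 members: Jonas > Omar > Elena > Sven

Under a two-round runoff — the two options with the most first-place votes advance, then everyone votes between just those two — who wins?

Sven

Round 1 first-place votes: Sven 4, Elena 0, Omar 0, Jonas 3.
Sven and Jonas advance.
Runoff: Sven is preferred to Jonas by 4 voters; Jonas by 3.
Sven wins the runoff.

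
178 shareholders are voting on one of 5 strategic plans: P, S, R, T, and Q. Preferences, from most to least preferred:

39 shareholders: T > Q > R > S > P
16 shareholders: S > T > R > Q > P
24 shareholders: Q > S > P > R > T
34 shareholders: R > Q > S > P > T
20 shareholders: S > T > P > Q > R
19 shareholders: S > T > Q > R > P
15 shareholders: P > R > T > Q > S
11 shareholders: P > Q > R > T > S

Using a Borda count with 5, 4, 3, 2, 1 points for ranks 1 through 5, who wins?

P: 39·1 + 16·1 + 24·3 + 34·2 + 20·3 + 19·1 + 15·5 + 11·5 = 404
S: 39·2 + 16·5 + 24·4 + 34·3 + 20·5 + 19·5 + 15·1 + 11·1 = 577
R: 39·3 + 16·3 + 24·2 + 34·5 + 20·1 + 19·2 + 15·4 + 11·3 = 534
T: 39·5 + 16·4 + 24·1 + 34·1 + 20·4 + 19·4 + 15·3 + 11·2 = 540
Q: 39·4 + 16·2 + 24·5 + 34·4 + 20·2 + 19·3 + 15·2 + 11·4 = 615
Q has the highest Borda score (615).

Q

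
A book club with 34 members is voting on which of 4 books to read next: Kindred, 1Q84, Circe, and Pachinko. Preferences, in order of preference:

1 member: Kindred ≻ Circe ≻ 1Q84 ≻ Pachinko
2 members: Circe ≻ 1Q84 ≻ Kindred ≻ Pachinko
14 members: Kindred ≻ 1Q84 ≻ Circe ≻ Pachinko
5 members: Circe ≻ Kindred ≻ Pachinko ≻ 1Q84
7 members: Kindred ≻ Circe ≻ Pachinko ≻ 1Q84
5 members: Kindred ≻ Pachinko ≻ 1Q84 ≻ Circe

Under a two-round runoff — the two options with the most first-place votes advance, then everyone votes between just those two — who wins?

Round 1 first-place votes: Kindred 27, 1Q84 0, Circe 7, Pachinko 0.
Kindred and Circe advance.
Runoff: Kindred is preferred to Circe by 27 voters; Circe by 7.
Kindred wins the runoff.

Kindred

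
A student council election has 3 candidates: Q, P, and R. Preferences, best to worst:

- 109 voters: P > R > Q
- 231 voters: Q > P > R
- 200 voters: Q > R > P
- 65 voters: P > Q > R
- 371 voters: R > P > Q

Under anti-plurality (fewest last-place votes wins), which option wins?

P

Last-place votes: Q 480, P 200, R 296.
P is ranked last by the fewest voters, so P wins.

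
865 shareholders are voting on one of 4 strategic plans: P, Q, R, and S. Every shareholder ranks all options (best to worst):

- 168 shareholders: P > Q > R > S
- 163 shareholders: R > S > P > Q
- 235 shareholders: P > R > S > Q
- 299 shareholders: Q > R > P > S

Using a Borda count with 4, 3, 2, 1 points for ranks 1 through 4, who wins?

R

P: 168·4 + 163·2 + 235·4 + 299·2 = 2536
Q: 168·3 + 163·1 + 235·1 + 299·4 = 2098
R: 168·2 + 163·4 + 235·3 + 299·3 = 2590
S: 168·1 + 163·3 + 235·2 + 299·1 = 1426
R has the highest Borda score (2590).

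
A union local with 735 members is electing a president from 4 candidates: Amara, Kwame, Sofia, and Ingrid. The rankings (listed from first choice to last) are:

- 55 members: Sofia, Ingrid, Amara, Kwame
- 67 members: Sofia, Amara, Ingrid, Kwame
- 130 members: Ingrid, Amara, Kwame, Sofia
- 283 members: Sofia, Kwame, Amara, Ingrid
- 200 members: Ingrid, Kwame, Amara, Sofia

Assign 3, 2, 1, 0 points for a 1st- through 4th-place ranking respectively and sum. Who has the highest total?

Sofia

Amara: 55·1 + 67·2 + 130·2 + 283·1 + 200·1 = 932
Kwame: 55·0 + 67·0 + 130·1 + 283·2 + 200·2 = 1096
Sofia: 55·3 + 67·3 + 130·0 + 283·3 + 200·0 = 1215
Ingrid: 55·2 + 67·1 + 130·3 + 283·0 + 200·3 = 1167
Sofia has the highest Borda score (1215).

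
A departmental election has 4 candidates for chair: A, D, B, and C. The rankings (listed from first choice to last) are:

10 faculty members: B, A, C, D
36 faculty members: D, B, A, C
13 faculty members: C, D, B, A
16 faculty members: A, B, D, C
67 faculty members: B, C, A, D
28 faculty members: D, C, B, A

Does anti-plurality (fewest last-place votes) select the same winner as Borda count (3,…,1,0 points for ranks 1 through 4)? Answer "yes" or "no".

yes

Anti-plurality — last-place votes: A 41, D 77, B 0, C 52. Winner: B.
Borda — scores: A 171, D 234, B 376, C 239. Winner: B.
The two methods agree.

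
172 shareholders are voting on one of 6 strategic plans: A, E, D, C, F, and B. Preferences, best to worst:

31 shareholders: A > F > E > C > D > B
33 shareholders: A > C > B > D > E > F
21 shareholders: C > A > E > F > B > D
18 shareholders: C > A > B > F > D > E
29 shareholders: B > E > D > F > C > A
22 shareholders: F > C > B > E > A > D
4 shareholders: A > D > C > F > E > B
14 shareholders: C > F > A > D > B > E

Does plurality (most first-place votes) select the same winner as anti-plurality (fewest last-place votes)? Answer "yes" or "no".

Plurality — first-place votes: A 68, E 0, D 0, C 53, F 22, B 29. Winner: A.
Anti-plurality — last-place votes: A 29, E 32, D 43, C 0, F 33, B 35. Winner: C.
The two methods disagree.

no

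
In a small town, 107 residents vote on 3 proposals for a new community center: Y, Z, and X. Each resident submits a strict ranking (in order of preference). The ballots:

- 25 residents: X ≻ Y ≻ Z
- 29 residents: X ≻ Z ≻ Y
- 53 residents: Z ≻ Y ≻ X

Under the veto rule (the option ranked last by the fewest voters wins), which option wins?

Last-place votes: Y 29, Z 25, X 53.
Z is ranked last by the fewest voters, so Z wins.

Z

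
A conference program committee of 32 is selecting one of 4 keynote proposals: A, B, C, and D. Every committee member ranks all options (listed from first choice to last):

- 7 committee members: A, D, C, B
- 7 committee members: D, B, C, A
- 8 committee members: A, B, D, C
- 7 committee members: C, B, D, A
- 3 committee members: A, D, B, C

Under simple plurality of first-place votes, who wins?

First-place votes: A 18, B 0, C 7, D 7.
A has the most first-place votes.

A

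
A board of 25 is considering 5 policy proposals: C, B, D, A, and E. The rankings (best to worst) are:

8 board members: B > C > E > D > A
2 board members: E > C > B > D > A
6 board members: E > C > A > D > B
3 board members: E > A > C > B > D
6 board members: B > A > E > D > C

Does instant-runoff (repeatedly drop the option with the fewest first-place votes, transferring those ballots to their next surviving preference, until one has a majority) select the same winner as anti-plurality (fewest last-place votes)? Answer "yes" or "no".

Instant-runoff — R1 C 0, B 14, D 0, A 0, E 11 (B winner). Winner: B.
Anti-plurality — last-place votes: C 6, B 6, D 3, A 10, E 0. Winner: E.
The two methods disagree.

no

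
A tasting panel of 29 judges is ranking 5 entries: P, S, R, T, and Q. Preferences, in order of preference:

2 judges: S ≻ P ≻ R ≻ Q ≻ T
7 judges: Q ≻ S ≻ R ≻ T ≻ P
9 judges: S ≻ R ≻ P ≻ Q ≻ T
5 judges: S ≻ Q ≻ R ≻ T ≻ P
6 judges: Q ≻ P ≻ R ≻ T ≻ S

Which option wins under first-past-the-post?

S

First-place votes: P 0, S 16, R 0, T 0, Q 13.
S has the most first-place votes.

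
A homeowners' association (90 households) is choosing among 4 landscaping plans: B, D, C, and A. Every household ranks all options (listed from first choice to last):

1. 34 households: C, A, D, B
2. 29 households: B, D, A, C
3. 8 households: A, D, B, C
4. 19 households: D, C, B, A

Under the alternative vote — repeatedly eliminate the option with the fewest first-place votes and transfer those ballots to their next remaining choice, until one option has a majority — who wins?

Round 1: B 29, D 19, C 34, A 8. Eliminate A.
Round 2: B 29, D 27, C 34. Eliminate D.
Round 3: B 37, C 53. C has a majority.

C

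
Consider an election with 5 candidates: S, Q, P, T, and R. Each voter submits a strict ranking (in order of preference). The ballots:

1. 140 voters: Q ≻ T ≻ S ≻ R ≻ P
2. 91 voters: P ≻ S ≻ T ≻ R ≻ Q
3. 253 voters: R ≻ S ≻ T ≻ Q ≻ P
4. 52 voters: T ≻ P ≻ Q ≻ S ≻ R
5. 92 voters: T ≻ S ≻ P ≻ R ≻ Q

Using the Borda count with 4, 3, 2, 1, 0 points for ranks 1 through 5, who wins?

T

S: 140·2 + 91·3 + 253·3 + 52·1 + 92·3 = 1640
Q: 140·4 + 91·0 + 253·1 + 52·2 + 92·0 = 917
P: 140·0 + 91·4 + 253·0 + 52·3 + 92·2 = 704
T: 140·3 + 91·2 + 253·2 + 52·4 + 92·4 = 1684
R: 140·1 + 91·1 + 253·4 + 52·0 + 92·1 = 1335
T has the highest Borda score (1684).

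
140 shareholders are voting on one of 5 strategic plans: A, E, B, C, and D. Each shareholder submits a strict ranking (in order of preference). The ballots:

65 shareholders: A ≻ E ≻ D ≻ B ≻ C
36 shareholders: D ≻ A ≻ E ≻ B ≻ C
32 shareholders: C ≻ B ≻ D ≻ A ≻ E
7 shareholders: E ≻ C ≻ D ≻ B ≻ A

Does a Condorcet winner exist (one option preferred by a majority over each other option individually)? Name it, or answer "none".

Checking pairwise contests:
D beats A 75–65.
A beats E 133–7.
A beats B 101–39.
A beats C 101–39.
E beats D 72–68.
Every option loses at least one head-to-head, so there is no Condorcet winner.

none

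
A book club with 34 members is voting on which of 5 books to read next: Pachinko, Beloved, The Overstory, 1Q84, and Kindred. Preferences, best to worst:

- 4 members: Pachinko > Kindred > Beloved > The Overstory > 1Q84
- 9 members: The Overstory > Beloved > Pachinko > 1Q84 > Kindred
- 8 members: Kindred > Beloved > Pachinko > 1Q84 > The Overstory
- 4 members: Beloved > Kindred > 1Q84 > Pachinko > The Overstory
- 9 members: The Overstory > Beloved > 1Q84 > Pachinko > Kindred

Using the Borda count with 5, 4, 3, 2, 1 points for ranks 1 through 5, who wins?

Pachinko: 4·5 + 9·3 + 8·3 + 4·2 + 9·2 = 97
Beloved: 4·3 + 9·4 + 8·4 + 4·5 + 9·4 = 136
The Overstory: 4·2 + 9·5 + 8·1 + 4·1 + 9·5 = 110
1Q84: 4·1 + 9·2 + 8·2 + 4·3 + 9·3 = 77
Kindred: 4·4 + 9·1 + 8·5 + 4·4 + 9·1 = 90
Beloved has the highest Borda score (136).

Beloved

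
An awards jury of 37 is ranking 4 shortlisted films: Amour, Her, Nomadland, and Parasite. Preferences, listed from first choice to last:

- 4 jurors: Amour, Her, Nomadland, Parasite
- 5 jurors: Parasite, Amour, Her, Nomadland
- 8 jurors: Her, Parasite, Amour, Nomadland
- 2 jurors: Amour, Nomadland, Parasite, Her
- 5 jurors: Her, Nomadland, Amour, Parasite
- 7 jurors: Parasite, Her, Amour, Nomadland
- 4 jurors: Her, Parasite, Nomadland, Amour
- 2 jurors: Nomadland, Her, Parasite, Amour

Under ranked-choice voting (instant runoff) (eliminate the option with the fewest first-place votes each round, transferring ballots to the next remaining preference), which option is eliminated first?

Nomadland

Round 1: Amour 6, Her 17, Nomadland 2, Parasite 12. Eliminate Nomadland.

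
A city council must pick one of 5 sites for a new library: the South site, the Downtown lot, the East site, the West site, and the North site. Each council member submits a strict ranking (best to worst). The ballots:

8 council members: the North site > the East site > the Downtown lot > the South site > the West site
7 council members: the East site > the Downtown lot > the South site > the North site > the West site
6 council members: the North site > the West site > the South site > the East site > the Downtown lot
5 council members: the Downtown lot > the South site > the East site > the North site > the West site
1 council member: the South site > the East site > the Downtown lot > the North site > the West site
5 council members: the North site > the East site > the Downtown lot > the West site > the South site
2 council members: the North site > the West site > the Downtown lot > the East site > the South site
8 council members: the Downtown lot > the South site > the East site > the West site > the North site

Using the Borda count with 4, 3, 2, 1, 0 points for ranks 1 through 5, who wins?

the South site: 8·1 + 7·2 + 6·2 + 5·3 + 1·4 + 5·0 + 2·0 + 8·3 = 77
the Downtown lot: 8·2 + 7·3 + 6·0 + 5·4 + 1·2 + 5·2 + 2·2 + 8·4 = 105
the East site: 8·3 + 7·4 + 6·1 + 5·2 + 1·3 + 5·3 + 2·1 + 8·2 = 104
the West site: 8·0 + 7·0 + 6·3 + 5·0 + 1·0 + 5·1 + 2·3 + 8·1 = 37
the North site: 8·4 + 7·1 + 6·4 + 5·1 + 1·1 + 5·4 + 2·4 + 8·0 = 97
the Downtown lot has the highest Borda score (105).

the Downtown lot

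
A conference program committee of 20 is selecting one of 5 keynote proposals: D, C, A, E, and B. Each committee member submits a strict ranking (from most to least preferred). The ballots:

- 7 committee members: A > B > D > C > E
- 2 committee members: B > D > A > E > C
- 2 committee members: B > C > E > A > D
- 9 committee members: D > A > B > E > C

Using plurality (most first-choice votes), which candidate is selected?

D

First-place votes: D 9, C 0, A 7, E 0, B 4.
D has the most first-place votes.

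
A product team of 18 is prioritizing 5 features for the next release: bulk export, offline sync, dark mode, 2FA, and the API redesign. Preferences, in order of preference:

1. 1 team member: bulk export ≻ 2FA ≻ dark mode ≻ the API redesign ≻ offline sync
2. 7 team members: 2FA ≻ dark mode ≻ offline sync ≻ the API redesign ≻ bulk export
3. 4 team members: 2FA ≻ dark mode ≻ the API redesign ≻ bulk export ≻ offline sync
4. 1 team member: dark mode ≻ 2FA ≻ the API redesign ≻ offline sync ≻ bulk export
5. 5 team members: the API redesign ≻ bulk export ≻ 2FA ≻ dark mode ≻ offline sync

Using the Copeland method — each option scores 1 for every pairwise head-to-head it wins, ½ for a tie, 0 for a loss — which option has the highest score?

2FA

bulk export: beats offline sync; loses to dark mode, 2FA, and the API redesign → score 1.
offline sync: loses to bulk export, dark mode, 2FA, and the API redesign → score 0.
dark mode: beats bulk export, offline sync, and the API redesign; loses to 2FA → score 3.
2FA: beats bulk export, offline sync, dark mode, and the API redesign → score 4.
the API redesign: beats bulk export and offline sync; loses to dark mode and 2FA → score 2.
2FA has the best pairwise record.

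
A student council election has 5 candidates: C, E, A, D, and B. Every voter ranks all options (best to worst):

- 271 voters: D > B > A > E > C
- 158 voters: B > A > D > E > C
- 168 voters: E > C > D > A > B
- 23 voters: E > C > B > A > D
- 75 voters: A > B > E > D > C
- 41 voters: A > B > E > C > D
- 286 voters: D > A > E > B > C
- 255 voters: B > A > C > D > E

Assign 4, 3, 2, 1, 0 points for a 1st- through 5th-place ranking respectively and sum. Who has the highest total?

C: 271·0 + 158·0 + 168·3 + 23·3 + 75·0 + 41·1 + 286·0 + 255·2 = 1124
E: 271·1 + 158·1 + 168·4 + 23·4 + 75·2 + 41·2 + 286·2 + 255·0 = 1997
A: 271·2 + 158·3 + 168·1 + 23·1 + 75·4 + 41·4 + 286·3 + 255·3 = 3294
D: 271·4 + 158·2 + 168·2 + 23·0 + 75·1 + 41·0 + 286·4 + 255·1 = 3210
B: 271·3 + 158·4 + 168·0 + 23·2 + 75·3 + 41·3 + 286·1 + 255·4 = 3145
A has the highest Borda score (3294).

A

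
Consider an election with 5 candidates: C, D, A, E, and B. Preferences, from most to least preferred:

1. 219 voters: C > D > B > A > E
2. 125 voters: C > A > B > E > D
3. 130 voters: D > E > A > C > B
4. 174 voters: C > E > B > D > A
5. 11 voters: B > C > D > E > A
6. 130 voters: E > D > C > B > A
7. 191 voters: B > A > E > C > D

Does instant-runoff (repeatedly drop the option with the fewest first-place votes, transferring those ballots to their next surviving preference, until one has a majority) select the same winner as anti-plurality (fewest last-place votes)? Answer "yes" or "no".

yes

Instant-runoff — R1 C 518, D 130, A 0, E 130, B 202 (C winner). Winner: C.
Anti-plurality — last-place votes: C 0, D 316, A 315, E 219, B 130. Winner: C.
The two methods agree.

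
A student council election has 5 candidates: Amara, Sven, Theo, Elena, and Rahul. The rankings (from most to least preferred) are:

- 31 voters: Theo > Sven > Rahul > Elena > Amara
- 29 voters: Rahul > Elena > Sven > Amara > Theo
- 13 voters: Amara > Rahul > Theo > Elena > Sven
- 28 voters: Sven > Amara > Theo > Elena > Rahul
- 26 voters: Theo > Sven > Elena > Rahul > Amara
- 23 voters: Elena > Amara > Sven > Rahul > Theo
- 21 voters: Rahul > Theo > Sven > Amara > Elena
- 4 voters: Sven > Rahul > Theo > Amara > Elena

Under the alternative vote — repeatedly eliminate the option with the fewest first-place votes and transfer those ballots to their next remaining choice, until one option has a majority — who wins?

Round 1: Amara 13, Sven 32, Theo 57, Elena 23, Rahul 50. Eliminate Amara.
Round 2: Sven 32, Theo 57, Elena 23, Rahul 63. Eliminate Elena.
Round 3: Sven 55, Theo 57, Rahul 63. Eliminate Sven.
Round 4: Theo 85, Rahul 90. Rahul has a majority.

Rahul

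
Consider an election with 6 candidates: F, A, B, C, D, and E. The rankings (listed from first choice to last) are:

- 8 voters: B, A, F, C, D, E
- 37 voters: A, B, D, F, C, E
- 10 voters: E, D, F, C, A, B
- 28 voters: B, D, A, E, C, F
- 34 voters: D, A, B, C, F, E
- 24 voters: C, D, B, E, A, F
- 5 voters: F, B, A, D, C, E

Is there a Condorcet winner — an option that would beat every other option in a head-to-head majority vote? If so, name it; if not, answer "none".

none

Checking pairwise contests:
A beats F 131–15.
D beats A 96–50.
A beats B 81–65.
A beats C 112–34.
B beats D 78–68.
F beats E 84–62.
Every option loses at least one head-to-head, so there is no Condorcet winner.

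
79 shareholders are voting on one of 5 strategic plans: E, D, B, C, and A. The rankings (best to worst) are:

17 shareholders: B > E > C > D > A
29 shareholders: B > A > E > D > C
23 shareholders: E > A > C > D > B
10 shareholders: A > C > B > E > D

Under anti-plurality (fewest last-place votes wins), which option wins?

Last-place votes: E 0, D 10, B 23, C 29, A 17.
E is ranked last by the fewest voters, so E wins.

E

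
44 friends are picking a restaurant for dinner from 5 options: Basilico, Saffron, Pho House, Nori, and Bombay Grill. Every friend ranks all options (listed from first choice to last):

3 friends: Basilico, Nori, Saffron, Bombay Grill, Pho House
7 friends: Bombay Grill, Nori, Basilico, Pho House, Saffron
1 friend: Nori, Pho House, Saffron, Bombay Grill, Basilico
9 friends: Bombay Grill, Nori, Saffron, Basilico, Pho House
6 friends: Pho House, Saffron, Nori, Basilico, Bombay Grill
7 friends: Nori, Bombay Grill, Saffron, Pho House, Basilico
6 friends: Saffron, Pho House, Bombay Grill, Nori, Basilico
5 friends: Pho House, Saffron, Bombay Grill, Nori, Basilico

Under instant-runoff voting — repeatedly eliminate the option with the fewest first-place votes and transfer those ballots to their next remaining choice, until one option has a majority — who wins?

Round 1: Basilico 3, Saffron 6, Pho House 11, Nori 8, Bombay Grill 16. Eliminate Basilico.
Round 2: Saffron 6, Pho House 11, Nori 11, Bombay Grill 16. Eliminate Saffron.
Round 3: Pho House 17, Nori 11, Bombay Grill 16. Eliminate Nori.
Round 4: Pho House 18, Bombay Grill 26. Bombay Grill has a majority.

Bombay Grill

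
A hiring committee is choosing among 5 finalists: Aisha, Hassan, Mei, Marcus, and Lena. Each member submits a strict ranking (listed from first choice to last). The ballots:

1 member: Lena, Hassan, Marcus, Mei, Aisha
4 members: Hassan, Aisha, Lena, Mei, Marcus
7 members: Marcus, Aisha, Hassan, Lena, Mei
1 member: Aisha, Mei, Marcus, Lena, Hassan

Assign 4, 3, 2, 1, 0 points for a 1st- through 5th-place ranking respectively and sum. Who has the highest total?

Aisha: 1·0 + 4·3 + 7·3 + 1·4 = 37
Hassan: 1·3 + 4·4 + 7·2 + 1·0 = 33
Mei: 1·1 + 4·1 + 7·0 + 1·3 = 8
Marcus: 1·2 + 4·0 + 7·4 + 1·2 = 32
Lena: 1·4 + 4·2 + 7·1 + 1·1 = 20
Aisha has the highest Borda score (37).

Aisha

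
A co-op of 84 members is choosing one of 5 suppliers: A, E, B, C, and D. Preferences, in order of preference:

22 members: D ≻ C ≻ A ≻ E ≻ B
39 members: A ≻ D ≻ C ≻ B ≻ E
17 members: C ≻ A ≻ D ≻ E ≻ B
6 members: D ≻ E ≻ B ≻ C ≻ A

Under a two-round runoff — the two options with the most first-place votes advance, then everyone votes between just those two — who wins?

Round 1 first-place votes: A 39, E 0, B 0, C 17, D 28.
A and D advance.
Runoff: A is preferred to D by 56 voters; D by 28.
A wins the runoff.

A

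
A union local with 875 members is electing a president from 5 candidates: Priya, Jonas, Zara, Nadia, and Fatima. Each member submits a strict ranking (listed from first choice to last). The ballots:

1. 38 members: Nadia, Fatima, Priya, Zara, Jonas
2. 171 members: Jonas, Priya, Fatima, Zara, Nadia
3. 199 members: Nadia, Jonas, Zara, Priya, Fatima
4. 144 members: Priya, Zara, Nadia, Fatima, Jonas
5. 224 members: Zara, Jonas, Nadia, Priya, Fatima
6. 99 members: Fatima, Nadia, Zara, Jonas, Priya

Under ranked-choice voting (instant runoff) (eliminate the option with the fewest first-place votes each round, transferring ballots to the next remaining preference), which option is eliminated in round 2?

Priya

Round 1: Priya 144, Jonas 171, Zara 224, Nadia 237, Fatima 99. Eliminate Fatima.
Round 2: Priya 144, Jonas 171, Zara 224, Nadia 336. Eliminate Priya.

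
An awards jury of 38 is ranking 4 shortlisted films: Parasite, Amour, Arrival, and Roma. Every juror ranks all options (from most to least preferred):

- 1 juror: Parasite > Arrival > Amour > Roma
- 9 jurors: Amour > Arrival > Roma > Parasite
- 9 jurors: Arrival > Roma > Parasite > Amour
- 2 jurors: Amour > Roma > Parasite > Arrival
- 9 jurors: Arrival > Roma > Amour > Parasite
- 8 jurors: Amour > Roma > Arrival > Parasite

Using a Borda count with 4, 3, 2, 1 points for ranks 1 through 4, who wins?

Parasite: 1·4 + 9·1 + 9·2 + 2·2 + 9·1 + 8·1 = 52
Amour: 1·2 + 9·4 + 9·1 + 2·4 + 9·2 + 8·4 = 105
Arrival: 1·3 + 9·3 + 9·4 + 2·1 + 9·4 + 8·2 = 120
Roma: 1·1 + 9·2 + 9·3 + 2·3 + 9·3 + 8·3 = 103
Arrival has the highest Borda score (120).

Arrival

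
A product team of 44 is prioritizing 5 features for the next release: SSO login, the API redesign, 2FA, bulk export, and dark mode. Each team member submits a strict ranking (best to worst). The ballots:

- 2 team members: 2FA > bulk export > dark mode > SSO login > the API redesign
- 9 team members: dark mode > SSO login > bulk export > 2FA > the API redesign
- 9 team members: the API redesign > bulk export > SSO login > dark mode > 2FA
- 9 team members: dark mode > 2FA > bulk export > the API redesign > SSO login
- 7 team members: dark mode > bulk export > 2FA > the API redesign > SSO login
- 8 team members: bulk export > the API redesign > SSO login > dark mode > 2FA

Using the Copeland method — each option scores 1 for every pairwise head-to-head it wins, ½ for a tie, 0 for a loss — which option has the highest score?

SSO login: beats 2FA; loses to the API redesign, bulk export, and dark mode → score 1.
the API redesign: beats SSO login; loses to 2FA, bulk export, and dark mode → score 1.
2FA: beats the API redesign; loses to SSO login, bulk export, and dark mode → score 1.
bulk export: beats SSO login, the API redesign, and 2FA; loses to dark mode → score 3.
dark mode: beats SSO login, the API redesign, 2FA, and bulk export → score 4.
dark mode has the best pairwise record.

dark mode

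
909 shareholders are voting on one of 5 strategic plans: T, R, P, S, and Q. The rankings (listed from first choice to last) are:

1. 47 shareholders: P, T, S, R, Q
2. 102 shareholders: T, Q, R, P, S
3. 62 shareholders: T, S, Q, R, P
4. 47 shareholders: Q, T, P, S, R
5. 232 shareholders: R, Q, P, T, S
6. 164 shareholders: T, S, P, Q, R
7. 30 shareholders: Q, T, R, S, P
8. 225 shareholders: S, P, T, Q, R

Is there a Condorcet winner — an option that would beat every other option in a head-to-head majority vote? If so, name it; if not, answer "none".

Checking pairwise contests:
P beats T 504–405.
T beats R 677–232.
S beats P 481–428.
T beats S 684–225.
T beats Q 600–309.
Every option loses at least one head-to-head, so there is no Condorcet winner.

none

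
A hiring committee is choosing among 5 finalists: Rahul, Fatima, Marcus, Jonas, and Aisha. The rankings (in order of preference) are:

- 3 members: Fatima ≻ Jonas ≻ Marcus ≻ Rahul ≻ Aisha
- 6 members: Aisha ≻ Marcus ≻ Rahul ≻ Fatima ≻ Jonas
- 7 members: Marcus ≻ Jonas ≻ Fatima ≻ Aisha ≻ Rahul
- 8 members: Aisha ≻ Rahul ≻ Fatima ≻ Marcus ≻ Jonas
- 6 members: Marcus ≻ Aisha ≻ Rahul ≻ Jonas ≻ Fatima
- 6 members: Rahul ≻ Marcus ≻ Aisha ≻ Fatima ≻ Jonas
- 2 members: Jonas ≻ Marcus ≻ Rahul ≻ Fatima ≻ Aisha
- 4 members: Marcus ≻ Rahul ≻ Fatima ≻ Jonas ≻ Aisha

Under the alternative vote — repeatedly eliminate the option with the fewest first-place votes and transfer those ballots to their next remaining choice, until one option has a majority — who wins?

Round 1: Rahul 6, Fatima 3, Marcus 17, Jonas 2, Aisha 14. Eliminate Jonas.
Round 2: Rahul 6, Fatima 3, Marcus 19, Aisha 14. Eliminate Fatima.
Round 3: Rahul 6, Marcus 22, Aisha 14. Marcus has a majority.

Marcus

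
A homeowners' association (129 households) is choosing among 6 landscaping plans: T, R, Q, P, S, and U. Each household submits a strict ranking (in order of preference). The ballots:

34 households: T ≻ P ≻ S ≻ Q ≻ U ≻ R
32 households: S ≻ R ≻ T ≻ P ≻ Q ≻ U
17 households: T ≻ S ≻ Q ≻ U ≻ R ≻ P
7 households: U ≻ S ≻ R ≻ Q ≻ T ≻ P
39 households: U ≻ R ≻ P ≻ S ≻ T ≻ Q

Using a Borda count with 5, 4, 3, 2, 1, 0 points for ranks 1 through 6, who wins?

T: 34·5 + 32·3 + 17·5 + 7·1 + 39·1 = 397
R: 34·0 + 32·4 + 17·1 + 7·3 + 39·4 = 322
Q: 34·2 + 32·1 + 17·3 + 7·2 + 39·0 = 165
P: 34·4 + 32·2 + 17·0 + 7·0 + 39·3 = 317
S: 34·3 + 32·5 + 17·4 + 7·4 + 39·2 = 436
U: 34·1 + 32·0 + 17·2 + 7·5 + 39·5 = 298
S has the highest Borda score (436).

S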